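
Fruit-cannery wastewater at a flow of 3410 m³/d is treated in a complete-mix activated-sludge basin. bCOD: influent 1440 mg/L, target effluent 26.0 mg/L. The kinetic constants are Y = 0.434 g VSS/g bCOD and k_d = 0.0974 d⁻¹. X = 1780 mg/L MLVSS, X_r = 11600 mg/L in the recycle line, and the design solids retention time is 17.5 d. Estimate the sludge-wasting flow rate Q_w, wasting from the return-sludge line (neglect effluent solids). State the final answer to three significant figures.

From the SRT design equation V = Y Q (S₀−S) θ_c / [X (1 + k_d θ_c)] = 0.434 × 3410 × (1440 − 26.0) × 17.5 / [1780 × (1 + 0.0974 × 17.5)] = 3.66×10^7 / 4814 = 7607 m³.
Q_w = (V·X)/(θ_c X_r) = 7607 × 1780 / (17.5 × 11600) = 66.70 m³/d.

Q_w ≈ 66.7 m³/d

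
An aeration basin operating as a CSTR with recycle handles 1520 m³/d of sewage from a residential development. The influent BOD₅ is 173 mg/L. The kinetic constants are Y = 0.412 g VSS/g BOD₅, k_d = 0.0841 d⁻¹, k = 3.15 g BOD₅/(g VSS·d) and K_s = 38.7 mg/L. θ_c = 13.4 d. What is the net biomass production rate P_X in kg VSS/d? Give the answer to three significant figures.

P_X ≈ 49.3 kg VSS/d

For a completely mixed reactor with recycle the Lawrence–McCarty relation gives S = K_s·(1 + k_d·θ_c) / [θ_c·(Y·k − k_d) − 1] = 38.7 × (1 + 0.0841 × 13.4) / [13.4 × (0.412 × 3.15 − 0.0841) − 1] = 82.31 / 15.26 = 5.393 mg/L.
The observed yield is Y_obs = Y/(1 + k_d·θ_c) = 0.412 / (1 + 0.0841 × 13.4) = 0.412 / 2.127 = 0.1937 g VSS per g BOD₅ removed.
Mass of BOD₅ removed per day: Q(S₀ − S) = 1520 × 167.6 g/m³ = 254.8 kg/d.
Biomass produced: P_X = Y_obs·Q·ΔS = 0.1937 × 254.8 ≈ 49.35 kg VSS/d.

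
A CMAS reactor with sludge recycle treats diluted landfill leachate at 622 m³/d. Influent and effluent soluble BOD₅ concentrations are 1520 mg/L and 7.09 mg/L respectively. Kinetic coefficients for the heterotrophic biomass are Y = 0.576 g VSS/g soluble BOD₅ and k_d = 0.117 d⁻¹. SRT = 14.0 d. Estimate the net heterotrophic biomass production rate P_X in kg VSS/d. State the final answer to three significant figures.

Correct the yield for decay: Y_obs = Y/(1 + k_d θ_c) = 0.576 / (1 + 0.117 × 14.0) = 0.576 / 2.638 = 0.2183.
Q·(S₀ − S) = 622 × (1520 − 7.09) × 10⁻³ = 941.0 kg/d removed.
So the net sludge growth is P_X = 0.2183 × 941.0 = 205.5 kg VSS/d.

P_X ≈ 205 kg VSS/d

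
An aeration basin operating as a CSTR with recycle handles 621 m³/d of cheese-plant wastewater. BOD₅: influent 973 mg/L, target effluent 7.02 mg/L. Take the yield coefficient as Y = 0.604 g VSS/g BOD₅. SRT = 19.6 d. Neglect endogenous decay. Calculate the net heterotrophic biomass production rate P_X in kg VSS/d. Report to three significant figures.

With endogenous decay neglected, the observed yield equals the true yield: Y_obs = Y = 0.604 g VSS/g BOD₅.
Substrate removed = Q·(S₀ − S) = 621 m³/d × (973 − 7.02) g/m³ = 6×10^5 g/d = 599.9 kg/d.
Biomass produced: P_X = Y_obs·Q·ΔS = 0.6040 × 599.9 ≈ 362.3 kg VSS/d.

P_X ≈ 362 kg VSS/d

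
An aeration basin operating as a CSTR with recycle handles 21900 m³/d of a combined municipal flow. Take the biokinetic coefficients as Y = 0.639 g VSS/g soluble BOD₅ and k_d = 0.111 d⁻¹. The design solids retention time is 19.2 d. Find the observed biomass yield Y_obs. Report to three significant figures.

Y_obs ≈ 0.204 g VSS/g soluble BOD₅

Y_obs = Y / (1 + k_d θ_c) = 0.639 / (1 + 0.111 × 19.2) = 0.639 / 3.131 = 0.2041.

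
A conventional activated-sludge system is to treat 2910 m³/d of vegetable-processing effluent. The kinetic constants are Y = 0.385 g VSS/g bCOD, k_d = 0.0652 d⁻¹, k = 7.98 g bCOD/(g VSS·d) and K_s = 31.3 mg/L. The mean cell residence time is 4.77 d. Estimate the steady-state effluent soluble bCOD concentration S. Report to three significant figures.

Effluent substrate depends only on kinetics and SRT: S = K_s(1 + k_d θ_c) / [θ_c(Yk − k_d) − 1] = 31.3 × (1 + 0.0652 × 4.77) / [4.77 × (0.385 × 7.98 − 0.0652) − 1] = 41.03 / 13.34 = 3.075 mg/L.

S ≈ 3.08 mg/L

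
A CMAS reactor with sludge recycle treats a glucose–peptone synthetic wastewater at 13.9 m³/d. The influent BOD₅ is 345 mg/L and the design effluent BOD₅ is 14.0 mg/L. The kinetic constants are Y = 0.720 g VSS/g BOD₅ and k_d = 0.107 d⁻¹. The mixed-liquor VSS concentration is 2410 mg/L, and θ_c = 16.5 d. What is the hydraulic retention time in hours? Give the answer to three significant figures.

From the SRT design equation V = Y Q (S₀−S) θ_c / [X (1 + k_d θ_c)] = 0.720 × 13.9 × (345 − 14.0) × 16.5 / [2410 × (1 + 0.107 × 16.5)] = 5.47×10^4 / 6665 = 8.201 m³.
Hydraulic retention time τ = V/Q = 8.201 / 13.9 = 0.5900 d = 14.16 h.

τ ≈ 14.2 h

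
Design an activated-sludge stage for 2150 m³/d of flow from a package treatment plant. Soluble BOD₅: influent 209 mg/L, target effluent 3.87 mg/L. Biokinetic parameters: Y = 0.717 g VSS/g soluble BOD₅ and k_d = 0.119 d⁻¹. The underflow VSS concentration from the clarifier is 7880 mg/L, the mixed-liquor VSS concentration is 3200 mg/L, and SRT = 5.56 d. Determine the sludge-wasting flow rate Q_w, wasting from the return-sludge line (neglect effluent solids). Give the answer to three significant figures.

Q_w ≈ 24.2 m³/d

Rearranging the biomass balance for a CMAS with decay, V = Y·Q·ΔS·θ_c / [X·(1+k_d θ_c)] = 0.717 × 2150 × (209 − 3.87) × 5.56 / [3200 × (1 + 0.119 × 5.56)] = 1.76×10^6 / 5317 = 330.7 m³.
Wasting from the return line (neglecting effluent solids): Q_w = V·X / (θ_c·X_r) = 330.7 × 3200 / (5.56 × 7880) = 24.15 m³/d.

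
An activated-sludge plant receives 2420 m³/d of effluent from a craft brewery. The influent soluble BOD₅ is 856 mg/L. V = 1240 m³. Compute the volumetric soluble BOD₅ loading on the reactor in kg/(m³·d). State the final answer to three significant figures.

L_v ≈ 1.67 kg soluble BOD₅/(m³·d)

Volumetric loading L_v = Q·S₀ / V = 2420 × 856 g/m³ / 1240 m³ = 1671 g/(m³·d) = 1.671 kg soluble BOD₅/(m³·d).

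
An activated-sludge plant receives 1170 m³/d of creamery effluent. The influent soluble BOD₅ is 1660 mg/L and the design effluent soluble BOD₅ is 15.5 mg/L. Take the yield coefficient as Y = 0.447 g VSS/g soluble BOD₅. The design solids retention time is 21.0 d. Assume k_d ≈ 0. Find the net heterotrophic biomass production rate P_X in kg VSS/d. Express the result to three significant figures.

No decay correction is needed, so Y_obs = Y = 0.447.
Substrate removed = Q·(S₀ − S) = 1170 m³/d × (1660 − 15.5) g/m³ = 1.92×10^6 g/d = 1924 kg/d.
P_X = Y_obs · Q(S₀ − S) = 0.4470 × 1924 = 860.1 kg VSS/d.

P_X ≈ 860 kg VSS/d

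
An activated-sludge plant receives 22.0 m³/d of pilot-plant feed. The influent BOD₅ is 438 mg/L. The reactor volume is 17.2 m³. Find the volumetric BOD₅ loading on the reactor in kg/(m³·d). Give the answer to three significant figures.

Volumetric loading L_v = Q·S₀ / V = 22.0 × 438 g/m³ / 17.20 m³ = 560.2 g/(m³·d) = 0.5602 kg BOD₅/(m³·d).

L_v ≈ 0.560 kg BOD₅/(m³·d)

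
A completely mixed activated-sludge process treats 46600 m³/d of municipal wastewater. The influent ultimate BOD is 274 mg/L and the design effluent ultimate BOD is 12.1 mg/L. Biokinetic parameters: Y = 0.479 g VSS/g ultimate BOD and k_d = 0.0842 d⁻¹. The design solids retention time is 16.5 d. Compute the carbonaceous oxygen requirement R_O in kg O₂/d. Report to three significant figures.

Observed yield with endogenous decay: Y_obs = Y / (1 + k_d·θ_c) = 0.479 / (1 + 0.0842 × 16.5) = 0.479 / 2.389 = 0.2005 g VSS/g ultimate BOD.
Mass of ultimate BOD removed per day: Q(S₀ − S) = 46600 × 261.9 g/m³ = 12205 kg/d.
P_X = Y_obs·Q·(S₀ − S) = 0.2005 × 12205 = 2447 kg VSS/d.
R_O = Q·(S₀ − S) − 1.42·P_X = 12205 − 1.42 × 2447 = 8730 kg O₂/d.

R_O ≈ 8730 kg O₂/d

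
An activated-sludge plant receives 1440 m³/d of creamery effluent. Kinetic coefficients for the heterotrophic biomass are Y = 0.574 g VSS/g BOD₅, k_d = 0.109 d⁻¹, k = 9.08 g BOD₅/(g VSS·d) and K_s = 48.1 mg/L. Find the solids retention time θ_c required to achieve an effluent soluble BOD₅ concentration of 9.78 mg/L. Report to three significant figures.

At the target effluent, Y k S/(K_s+S) = 0.574×9.08×9.78/57.88 = 0.8807 d⁻¹.
θ_c = 1/(μ − k_d) = 1/(0.8807 − 0.109) = 1/0.7717 = 1.296 d.

θ_c ≈ 1.30 d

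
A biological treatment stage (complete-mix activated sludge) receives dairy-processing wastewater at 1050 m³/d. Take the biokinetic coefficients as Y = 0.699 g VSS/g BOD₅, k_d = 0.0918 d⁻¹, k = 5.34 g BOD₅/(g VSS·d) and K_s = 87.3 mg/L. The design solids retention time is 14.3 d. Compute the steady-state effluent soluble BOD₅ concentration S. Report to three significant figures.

S ≈ 3.95 mg/L

For a completely mixed reactor with recycle the Lawrence–McCarty relation gives S = K_s·(1 + k_d·θ_c) / [θ_c·(Y·k − k_d) − 1] = 87.3 × (1 + 0.0918 × 14.3) / [14.3 × (0.699 × 5.34 − 0.0918) − 1] = 201.9 / 51.06 = 3.954 mg/L.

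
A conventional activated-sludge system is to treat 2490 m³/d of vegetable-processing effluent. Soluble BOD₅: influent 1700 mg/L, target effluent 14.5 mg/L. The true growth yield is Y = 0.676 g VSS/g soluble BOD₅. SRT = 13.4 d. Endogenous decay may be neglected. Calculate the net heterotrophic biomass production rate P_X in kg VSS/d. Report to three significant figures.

Since k_d ≈ 0, Y_obs = Y = 0.676 g VSS/g soluble BOD₅.
Mass of soluble BOD₅ removed per day: Q(S₀ − S) = 2490 × 1686 g/m³ = 4197 kg/d.
So the net sludge growth is P_X = 0.6760 × 4197 = 2837 kg VSS/d.

P_X ≈ 2840 kg VSS/d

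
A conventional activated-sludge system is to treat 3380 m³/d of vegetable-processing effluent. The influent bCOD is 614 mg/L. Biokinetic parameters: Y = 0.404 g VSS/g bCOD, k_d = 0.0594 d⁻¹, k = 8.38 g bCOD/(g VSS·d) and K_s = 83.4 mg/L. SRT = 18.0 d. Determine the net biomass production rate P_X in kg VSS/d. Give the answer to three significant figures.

From the Monod/SRT balance for a CMAS, S = K_s·(1+k_d θ_c)/[θ_c·(Y k − k_d) − 1] = 83.4 × (1 + 0.0594 × 18.0) / [18.0 × (0.404 × 8.38 − 0.0594) − 1] = 172.6 / 58.87 = 2.931 mg/L.
Observed yield with endogenous decay: Y_obs = Y / (1 + k_d·θ_c) = 0.404 / (1 + 0.0594 × 18.0) = 0.404 / 2.069 = 0.1952 g VSS/g bCOD.
Substrate removed = Q·(S₀ − S) = 3380 m³/d × (614 − 2.93) g/m³ = 2.07×10^6 g/d = 2065 kg/d.
Biomass produced: P_X = Y_obs·Q·ΔS = 0.1952 × 2065 ≈ 403.3 kg VSS/d.

P_X ≈ 403 kg VSS/d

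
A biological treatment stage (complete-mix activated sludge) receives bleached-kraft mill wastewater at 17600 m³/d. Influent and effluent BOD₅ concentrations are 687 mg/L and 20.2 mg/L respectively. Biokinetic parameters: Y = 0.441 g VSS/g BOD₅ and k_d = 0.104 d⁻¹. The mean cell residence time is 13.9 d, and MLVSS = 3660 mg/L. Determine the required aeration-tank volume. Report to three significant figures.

V ≈ 8040 m³

From the SRT design equation V = Y Q (S₀−S) θ_c / [X (1 + k_d θ_c)] = 0.441 × 17600 × (687 − 20.2) × 13.9 / [3660 × (1 + 0.104 × 13.9)] = 7.19×10^7 / 8951 = 8037 m³.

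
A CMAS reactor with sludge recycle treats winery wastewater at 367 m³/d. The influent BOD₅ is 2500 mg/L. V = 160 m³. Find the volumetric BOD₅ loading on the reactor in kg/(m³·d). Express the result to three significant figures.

L_v ≈ 5.73 kg BOD₅/(m³·d)

Volumetric loading L_v = Q·S₀ / V = 367 × 2500 g/m³ / 160.0 m³ = 5734 g/(m³·d) = 5.734 kg BOD₅/(m³·d).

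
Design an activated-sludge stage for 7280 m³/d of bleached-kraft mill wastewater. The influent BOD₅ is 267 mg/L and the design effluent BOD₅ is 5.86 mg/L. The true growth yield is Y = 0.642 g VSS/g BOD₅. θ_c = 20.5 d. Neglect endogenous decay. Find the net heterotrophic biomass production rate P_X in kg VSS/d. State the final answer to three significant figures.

No decay correction is needed, so Y_obs = Y = 0.642.
ΔS = 267 − 5.86 = 261.1 mg/L, so the substrate removal rate is 7280 × 261.1/1000 = 1901 kg BOD₅/d.
So the net sludge growth is P_X = 0.6420 × 1901 = 1221 kg VSS/d.

P_X ≈ 1220 kg VSS/d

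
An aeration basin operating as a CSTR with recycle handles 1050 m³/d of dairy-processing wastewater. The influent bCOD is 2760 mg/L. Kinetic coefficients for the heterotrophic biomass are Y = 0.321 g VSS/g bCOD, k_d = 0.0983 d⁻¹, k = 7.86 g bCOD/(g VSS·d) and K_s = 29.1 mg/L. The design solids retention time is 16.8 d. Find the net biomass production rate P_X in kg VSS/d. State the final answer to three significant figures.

Effluent substrate depends only on kinetics and SRT: S = K_s(1 + k_d θ_c) / [θ_c(Yk − k_d) − 1] = 29.1 × (1 + 0.0983 × 16.8) / [16.8 × (0.321 × 7.86 − 0.0983) − 1] = 77.16 / 39.74 = 1.942 mg/L.
Observed yield with endogenous decay: Y_obs = Y / (1 + k_d·θ_c) = 0.321 / (1 + 0.0983 × 16.8) = 0.321 / 2.651 = 0.1211 g VSS/g bCOD.
Substrate removed = Q·(S₀ − S) = 1050 m³/d × (2760 − 1.94) g/m³ = 2.9×10^6 g/d = 2896 kg/d.
P_X = Y_obs · Q(S₀ − S) = 0.1211 × 2896 = 350.6 kg VSS/d.

P_X ≈ 351 kg VSS/d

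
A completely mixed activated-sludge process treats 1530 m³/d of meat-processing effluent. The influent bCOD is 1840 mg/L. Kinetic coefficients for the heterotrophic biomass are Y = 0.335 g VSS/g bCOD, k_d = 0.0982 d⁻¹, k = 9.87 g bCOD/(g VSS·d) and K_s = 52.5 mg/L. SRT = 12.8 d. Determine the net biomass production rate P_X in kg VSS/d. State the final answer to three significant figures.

P_X ≈ 417 kg VSS/d

For a completely mixed reactor with recycle the Lawrence–McCarty relation gives S = K_s·(1 + k_d·θ_c) / [θ_c·(Y·k − k_d) − 1] = 52.5 × (1 + 0.0982 × 12.8) / [12.8 × (0.335 × 9.87 − 0.0982) − 1] = 118.5 / 40.07 = 2.957 mg/L.
Correct the yield for decay: Y_obs = Y/(1 + k_d θ_c) = 0.335 / (1 + 0.0982 × 12.8) = 0.335 / 2.257 = 0.1484.
Q·(S₀ − S) = 1530 × (1840 − 2.96) × 10⁻³ = 2811 kg/d removed.
So the net sludge growth is P_X = 0.1484 × 2811 = 417.2 kg VSS/d.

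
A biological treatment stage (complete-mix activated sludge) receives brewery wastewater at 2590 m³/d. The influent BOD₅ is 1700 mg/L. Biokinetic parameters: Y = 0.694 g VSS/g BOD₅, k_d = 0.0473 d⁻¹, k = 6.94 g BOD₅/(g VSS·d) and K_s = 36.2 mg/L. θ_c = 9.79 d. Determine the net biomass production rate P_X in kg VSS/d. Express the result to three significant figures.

Effluent substrate depends only on kinetics and SRT: S = K_s(1 + k_d θ_c) / [θ_c(Yk − k_d) − 1] = 36.2 × (1 + 0.0473 × 9.79) / [9.79 × (0.694 × 6.94 − 0.0473) − 1] = 52.96 / 45.69 = 1.159 mg/L.
Correct the yield for decay: Y_obs = Y/(1 + k_d θ_c) = 0.694 / (1 + 0.0473 × 9.79) = 0.694 / 1.463 = 0.4743.
ΔS = 1700 − 1.16 = 1699 mg/L, so the substrate removal rate is 2590 × 1699/1000 = 4400 kg BOD₅/d.
Biomass produced: P_X = Y_obs·Q·ΔS = 0.4743 × 4400 ≈ 2087 kg VSS/d.

P_X ≈ 2090 kg VSS/d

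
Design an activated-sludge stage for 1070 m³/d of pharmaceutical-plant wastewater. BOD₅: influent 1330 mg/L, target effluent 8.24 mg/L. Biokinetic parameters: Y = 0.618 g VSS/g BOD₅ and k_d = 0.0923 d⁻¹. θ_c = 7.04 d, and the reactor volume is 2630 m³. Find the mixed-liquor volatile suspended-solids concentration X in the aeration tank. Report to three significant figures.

X ≈ 1420 mg/L

From V·X·(1 + k_d·θ_c) = Y·Q·(S₀ − S)·θ_c: X = 0.618 × 1070 × (1330 − 8.24) × 7.04 / [2630 × (1 + 0.0923 × 7.04)] = 1418 mg/L.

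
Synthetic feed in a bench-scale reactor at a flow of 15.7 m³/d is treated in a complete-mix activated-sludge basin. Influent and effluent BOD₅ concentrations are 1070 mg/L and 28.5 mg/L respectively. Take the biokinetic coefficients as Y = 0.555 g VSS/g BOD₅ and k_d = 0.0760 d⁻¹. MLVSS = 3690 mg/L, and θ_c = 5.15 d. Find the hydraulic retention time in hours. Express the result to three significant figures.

τ ≈ 13.9 h

Steady-state biomass mass balance: V·X·(1 + k_d·θ_c) = Y·Q·(S₀ − S)·θ_c, so V = 0.555 × 15.7 × (1070 − 28.5) × 5.15 / [3690 × (1 + 0.0760 × 5.15)] = 4.67×10^4 / 5134 = 9.103 m³.
τ = V/Q = 9.103/15.7 = 0.5798 d, or 13.92 h.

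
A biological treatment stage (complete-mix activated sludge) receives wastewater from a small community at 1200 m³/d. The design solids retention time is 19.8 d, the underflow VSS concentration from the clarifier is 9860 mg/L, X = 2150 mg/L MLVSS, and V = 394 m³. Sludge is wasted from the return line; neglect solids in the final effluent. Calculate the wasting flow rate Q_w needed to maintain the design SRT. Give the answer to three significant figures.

Q_w ≈ 4.34 m³/d

Q_w = (V·X)/(θ_c X_r) = 394.0 × 2150 / (19.8 × 9860) = 4.339 m³/d.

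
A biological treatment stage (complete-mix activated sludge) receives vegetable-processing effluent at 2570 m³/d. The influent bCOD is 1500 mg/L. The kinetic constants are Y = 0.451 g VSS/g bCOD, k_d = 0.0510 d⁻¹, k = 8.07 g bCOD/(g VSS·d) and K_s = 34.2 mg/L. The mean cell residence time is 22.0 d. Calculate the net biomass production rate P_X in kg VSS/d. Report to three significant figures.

Effluent substrate depends only on kinetics and SRT: S = K_s(1 + k_d θ_c) / [θ_c(Yk − k_d) − 1] = 34.2 × (1 + 0.0510 × 22.0) / [22.0 × (0.451 × 8.07 − 0.0510) − 1] = 72.57 / 77.95 = 0.9310 mg/L.
Correct the yield for decay: Y_obs = Y/(1 + k_d θ_c) = 0.451 / (1 + 0.0510 × 22.0) = 0.451 / 2.122 = 0.2125.
Q·(S₀ − S) = 2570 × (1500 − 0.931) × 10⁻³ = 3853 kg/d removed.
So the net sludge growth is P_X = 0.2125 × 3853 = 818.8 kg VSS/d.

P_X ≈ 819 kg VSS/d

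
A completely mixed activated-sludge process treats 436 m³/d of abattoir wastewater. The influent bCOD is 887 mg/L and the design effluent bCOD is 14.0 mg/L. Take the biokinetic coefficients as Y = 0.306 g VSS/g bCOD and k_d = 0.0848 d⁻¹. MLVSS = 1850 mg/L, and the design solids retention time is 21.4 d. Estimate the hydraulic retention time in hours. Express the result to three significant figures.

τ ≈ 26.3 h

Rearranging the biomass balance for a CMAS with decay, V = Y·Q·ΔS·θ_c / [X·(1+k_d θ_c)] = 0.306 × 436 × (887 − 14.0) × 21.4 / [1850 × (1 + 0.0848 × 21.4)] = 2.49×10^6 / 5207 = 478.7 m³.
HRT = V/Q = 478.7 m³ / 436 m³·d⁻¹ = 1.098 d × 24 = 26.35 h.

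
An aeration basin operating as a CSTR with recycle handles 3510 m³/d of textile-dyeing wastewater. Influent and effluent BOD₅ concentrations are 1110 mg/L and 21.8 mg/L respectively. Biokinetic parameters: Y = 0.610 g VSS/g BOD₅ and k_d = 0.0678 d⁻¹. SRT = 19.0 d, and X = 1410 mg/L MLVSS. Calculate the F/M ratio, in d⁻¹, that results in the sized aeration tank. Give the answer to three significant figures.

Rearranging the biomass balance for a CMAS with decay, V = Y·Q·ΔS·θ_c / [X·(1+k_d θ_c)] = 0.610 × 3510 × (1110 − 21.8) × 19.0 / [1410 × (1 + 0.0678 × 19.0)] = 4.43×10^7 / 3226 = 13721 m³.
Food-to-microorganism ratio F/M = Q S₀ / (V X) = 3510 × 1110 / (13721 × 1410) = 0.2014 d⁻¹.

F/M ≈ 0.201 d⁻¹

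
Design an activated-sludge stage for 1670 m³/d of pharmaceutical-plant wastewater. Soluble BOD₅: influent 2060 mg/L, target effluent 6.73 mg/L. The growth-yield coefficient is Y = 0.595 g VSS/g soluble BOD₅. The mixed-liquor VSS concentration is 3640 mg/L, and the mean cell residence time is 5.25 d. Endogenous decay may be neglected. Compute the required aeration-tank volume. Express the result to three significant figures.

V·X = Y·Q·ΔS·θ_c gives V = 0.595 × 1670 × (2060 − 6.73) × 5.25 / 3640 = 2943 m³.

V ≈ 2940 m³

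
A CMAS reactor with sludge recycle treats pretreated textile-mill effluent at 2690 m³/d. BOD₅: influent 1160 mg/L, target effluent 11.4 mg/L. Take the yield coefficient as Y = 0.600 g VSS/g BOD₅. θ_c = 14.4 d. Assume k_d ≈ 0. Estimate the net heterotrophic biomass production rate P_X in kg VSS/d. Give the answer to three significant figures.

P_X ≈ 1850 kg VSS/d

Since k_d ≈ 0, Y_obs = Y = 0.600 g VSS/g BOD₅.
Q·(S₀ − S) = 2690 × (1160 − 11.4) × 10⁻³ = 3090 kg/d removed.
So the net sludge growth is P_X = 0.6000 × 3090 = 1854 kg VSS/d.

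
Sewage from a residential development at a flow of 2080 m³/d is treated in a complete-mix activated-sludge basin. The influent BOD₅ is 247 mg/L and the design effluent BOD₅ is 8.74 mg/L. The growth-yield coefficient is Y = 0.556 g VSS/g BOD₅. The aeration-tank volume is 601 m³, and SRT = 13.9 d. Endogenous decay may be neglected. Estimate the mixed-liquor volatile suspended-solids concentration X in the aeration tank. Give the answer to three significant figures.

From V·X = Y·Q·(S₀ − S)·θ_c (decay neglected): X = 0.556 × 2080 × (247 − 8.74) × 13.9 / 601 = 6373 mg/L.

X ≈ 6370 mg/L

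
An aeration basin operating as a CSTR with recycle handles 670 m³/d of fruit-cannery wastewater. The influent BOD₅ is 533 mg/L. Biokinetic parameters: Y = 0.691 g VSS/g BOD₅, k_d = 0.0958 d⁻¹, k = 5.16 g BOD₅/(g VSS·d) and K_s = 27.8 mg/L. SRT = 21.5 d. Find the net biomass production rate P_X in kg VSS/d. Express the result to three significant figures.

Effluent substrate depends only on kinetics and SRT: S = K_s(1 + k_d θ_c) / [θ_c(Yk − k_d) − 1] = 27.8 × (1 + 0.0958 × 21.5) / [21.5 × (0.691 × 5.16 − 0.0958) − 1] = 85.06 / 73.60 = 1.156 mg/L.
Y_obs = Y / (1 + k_d θ_c) = 0.691 / (1 + 0.0958 × 21.5) = 0.691 / 3.060 = 0.2258.
Mass of BOD₅ removed per day: Q(S₀ − S) = 670 × 531.8 g/m³ = 356.3 kg/d.
So the net sludge growth is P_X = 0.2258 × 356.3 = 80.47 kg VSS/d.

P_X ≈ 80.5 kg VSS/d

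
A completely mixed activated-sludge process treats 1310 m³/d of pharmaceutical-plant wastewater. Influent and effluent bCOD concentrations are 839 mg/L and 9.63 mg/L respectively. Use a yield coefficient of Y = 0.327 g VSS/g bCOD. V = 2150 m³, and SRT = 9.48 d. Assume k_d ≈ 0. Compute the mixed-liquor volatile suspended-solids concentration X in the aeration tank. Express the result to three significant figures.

From V·X = Y·Q·(S₀ − S)·θ_c (decay neglected): X = 0.327 × 1310 × (839 − 9.63) × 9.48 / 2150 = 1567 mg/L.

X ≈ 1570 mg/L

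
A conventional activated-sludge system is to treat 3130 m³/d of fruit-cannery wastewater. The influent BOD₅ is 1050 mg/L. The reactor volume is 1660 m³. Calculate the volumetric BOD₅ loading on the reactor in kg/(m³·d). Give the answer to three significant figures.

Volumetric loading L_v = Q·S₀ / V = 3130 × 1050 g/m³ / 1660 m³ = 1980 g/(m³·d) = 1.980 kg BOD₅/(m³·d).

L_v ≈ 1.98 kg BOD₅/(m³·d)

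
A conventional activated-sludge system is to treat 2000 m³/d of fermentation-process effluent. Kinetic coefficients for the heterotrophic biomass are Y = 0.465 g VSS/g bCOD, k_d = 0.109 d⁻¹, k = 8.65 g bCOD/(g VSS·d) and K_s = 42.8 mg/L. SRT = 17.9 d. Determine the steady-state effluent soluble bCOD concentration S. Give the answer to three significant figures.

Effluent substrate depends only on kinetics and SRT: S = K_s(1 + k_d θ_c) / [θ_c(Yk − k_d) − 1] = 42.8 × (1 + 0.109 × 17.9) / [17.9 × (0.465 × 8.65 − 0.109) − 1] = 126.3 / 69.05 = 1.829 mg/L.

S ≈ 1.83 mg/L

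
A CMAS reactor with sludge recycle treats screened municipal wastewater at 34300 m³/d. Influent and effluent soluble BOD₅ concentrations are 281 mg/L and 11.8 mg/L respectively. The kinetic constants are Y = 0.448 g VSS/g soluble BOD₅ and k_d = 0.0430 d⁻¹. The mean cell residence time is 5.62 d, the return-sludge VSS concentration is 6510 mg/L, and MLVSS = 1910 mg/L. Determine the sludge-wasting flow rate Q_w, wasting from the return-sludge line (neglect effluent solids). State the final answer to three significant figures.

Rearranging the biomass balance for a CMAS with decay, V = Y·Q·ΔS·θ_c / [X·(1+k_d θ_c)] = 0.448 × 34300 × (281 − 11.8) × 5.62 / [1910 × (1 + 0.0430 × 5.62)] = 2.32×10^7 / 2372 = 9803 m³.
Q_w = (V·X)/(θ_c X_r) = 9803 × 1910 / (5.62 × 6510) = 511.8 m³/d.

Q_w ≈ 512 m³/d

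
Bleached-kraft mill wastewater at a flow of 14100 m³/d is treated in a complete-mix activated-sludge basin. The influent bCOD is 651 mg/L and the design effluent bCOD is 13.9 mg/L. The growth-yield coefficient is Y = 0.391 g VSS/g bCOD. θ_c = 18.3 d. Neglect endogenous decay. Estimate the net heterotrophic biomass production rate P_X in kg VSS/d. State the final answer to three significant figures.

P_X ≈ 3510 kg VSS/d

With endogenous decay neglected, the observed yield equals the true yield: Y_obs = Y = 0.391 g VSS/g bCOD.
Q·(S₀ − S) = 14100 × (651 − 13.9) × 10⁻³ = 8983 kg/d removed.
So the net sludge growth is P_X = 0.3910 × 8983 = 3512 kg VSS/d.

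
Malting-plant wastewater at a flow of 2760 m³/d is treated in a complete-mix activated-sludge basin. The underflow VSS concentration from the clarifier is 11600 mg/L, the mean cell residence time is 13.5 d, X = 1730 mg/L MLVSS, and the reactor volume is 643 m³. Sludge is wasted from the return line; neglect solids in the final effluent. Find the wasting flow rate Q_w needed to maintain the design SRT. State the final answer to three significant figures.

Wasting from the return line (neglecting effluent solids): Q_w = V·X / (θ_c·X_r) = 643.0 × 1730 / (13.5 × 11600) = 7.103 m³/d.

Q_w ≈ 7.10 m³/d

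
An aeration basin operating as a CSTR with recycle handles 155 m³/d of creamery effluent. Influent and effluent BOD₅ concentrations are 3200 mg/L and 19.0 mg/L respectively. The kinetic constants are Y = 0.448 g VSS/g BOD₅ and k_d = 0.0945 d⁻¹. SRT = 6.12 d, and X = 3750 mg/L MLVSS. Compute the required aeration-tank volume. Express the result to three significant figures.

V ≈ 228 m³

From the SRT design equation V = Y Q (S₀−S) θ_c / [X (1 + k_d θ_c)] = 0.448 × 155 × (3200 − 19.0) × 6.12 / [3750 × (1 + 0.0945 × 6.12)] = 1.35×10^6 / 5919 = 228.4 m³.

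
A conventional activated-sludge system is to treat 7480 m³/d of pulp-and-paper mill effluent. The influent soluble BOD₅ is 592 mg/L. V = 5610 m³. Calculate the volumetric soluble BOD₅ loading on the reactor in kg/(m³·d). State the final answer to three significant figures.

L_v = Q S₀ / V = 7480 × 592 × 10⁻³ / 5610 = 0.7893 kg/(m³·d).

L_v ≈ 0.789 kg soluble BOD₅/(m³·d)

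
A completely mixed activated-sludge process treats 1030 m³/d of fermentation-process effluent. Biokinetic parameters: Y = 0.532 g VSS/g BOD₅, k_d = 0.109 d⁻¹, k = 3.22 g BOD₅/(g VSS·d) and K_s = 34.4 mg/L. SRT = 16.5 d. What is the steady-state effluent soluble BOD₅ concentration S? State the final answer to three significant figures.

For a completely mixed reactor with recycle the Lawrence–McCarty relation gives S = K_s·(1 + k_d·θ_c) / [θ_c·(Y·k − k_d) − 1] = 34.4 × (1 + 0.109 × 16.5) / [16.5 × (0.532 × 3.22 − 0.109) − 1] = 96.27 / 25.47 = 3.780 mg/L.

S ≈ 3.78 mg/L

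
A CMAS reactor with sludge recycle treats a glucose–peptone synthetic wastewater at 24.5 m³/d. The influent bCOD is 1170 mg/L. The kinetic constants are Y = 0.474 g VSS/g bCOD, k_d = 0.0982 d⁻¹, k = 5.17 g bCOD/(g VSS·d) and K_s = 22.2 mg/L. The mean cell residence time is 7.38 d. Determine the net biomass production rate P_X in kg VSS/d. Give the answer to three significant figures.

P_X ≈ 7.86 kg VSS/d

For a completely mixed reactor with recycle the Lawrence–McCarty relation gives S = K_s·(1 + k_d·θ_c) / [θ_c·(Y·k − k_d) − 1] = 22.2 × (1 + 0.0982 × 7.38) / [7.38 × (0.474 × 5.17 − 0.0982) − 1] = 38.29 / 16.36 = 2.340 mg/L.
Y_obs = Y / (1 + k_d θ_c) = 0.474 / (1 + 0.0982 × 7.38) = 0.474 / 1.725 = 0.2748.
ΔS = 1170 − 2.34 = 1168 mg/L, so the substrate removal rate is 24.5 × 1168/1000 = 28.61 kg bCOD/d.
P_X = Y_obs · Q(S₀ − S) = 0.2748 × 28.61 = 7.862 kg VSS/d.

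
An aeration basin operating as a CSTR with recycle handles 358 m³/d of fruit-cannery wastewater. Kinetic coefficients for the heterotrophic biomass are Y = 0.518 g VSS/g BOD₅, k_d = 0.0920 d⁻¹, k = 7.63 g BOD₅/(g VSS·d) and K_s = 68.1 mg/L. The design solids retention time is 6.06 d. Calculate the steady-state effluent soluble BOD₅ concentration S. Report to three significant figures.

S ≈ 4.74 mg/L

From the Monod/SRT balance for a CMAS, S = K_s·(1+k_d θ_c)/[θ_c·(Y k − k_d) − 1] = 68.1 × (1 + 0.0920 × 6.06) / [6.06 × (0.518 × 7.63 − 0.0920) − 1] = 106.1 / 22.39 = 4.736 mg/L.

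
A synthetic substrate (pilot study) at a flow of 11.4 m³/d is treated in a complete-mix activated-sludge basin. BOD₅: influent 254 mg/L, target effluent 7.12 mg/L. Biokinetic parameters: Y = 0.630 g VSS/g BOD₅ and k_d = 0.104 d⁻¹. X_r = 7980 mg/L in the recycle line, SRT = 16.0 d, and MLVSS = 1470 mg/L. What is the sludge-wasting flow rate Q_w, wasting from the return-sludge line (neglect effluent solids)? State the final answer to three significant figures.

Q_w ≈ 0.0834 m³/d

Steady-state biomass mass balance: V·X·(1 + k_d·θ_c) = Y·Q·(S₀ − S)·θ_c, so V = 0.630 × 11.4 × (254 − 7.12) × 16.0 / [1470 × (1 + 0.104 × 16.0)] = 2.84×10^4 / 3916 = 7.244 m³.
θ_c = V·X/(Q_w·X_r) when wasting from the recycle, so Q_w = V·X/(θ_c·X_r) = 7.244 × 1470 / (16.0 × 7980) = 0.08341 m³/d.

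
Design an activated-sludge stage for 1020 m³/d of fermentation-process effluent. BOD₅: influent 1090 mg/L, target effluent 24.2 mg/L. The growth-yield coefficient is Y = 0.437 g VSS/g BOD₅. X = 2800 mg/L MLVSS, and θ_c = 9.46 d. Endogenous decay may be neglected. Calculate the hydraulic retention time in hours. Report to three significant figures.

τ ≈ 37.8 h

V·X = Y·Q·ΔS·θ_c gives V = 0.437 × 1020 × (1090 − 24.2) × 9.46 / 2800 = 1605 m³.
HRT = V/Q = 1605 m³ / 1020 m³·d⁻¹ = 1.574 d × 24 = 37.77 h.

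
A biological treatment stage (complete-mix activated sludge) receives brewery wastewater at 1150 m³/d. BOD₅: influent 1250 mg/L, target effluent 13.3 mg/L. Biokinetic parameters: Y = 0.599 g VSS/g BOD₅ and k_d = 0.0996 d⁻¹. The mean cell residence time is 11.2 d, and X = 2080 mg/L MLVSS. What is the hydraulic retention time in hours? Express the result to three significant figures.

τ ≈ 45.3 h

Steady-state biomass mass balance: V·X·(1 + k_d·θ_c) = Y·Q·(S₀ − S)·θ_c, so V = 0.599 × 1150 × (1250 − 13.3) × 11.2 / [2080 × (1 + 0.0996 × 11.2)] = 9.54×10^6 / 4400 = 2168 m³.
HRT = V/Q = 2168 m³ / 1150 m³·d⁻¹ = 1.886 d × 24 = 45.25 h.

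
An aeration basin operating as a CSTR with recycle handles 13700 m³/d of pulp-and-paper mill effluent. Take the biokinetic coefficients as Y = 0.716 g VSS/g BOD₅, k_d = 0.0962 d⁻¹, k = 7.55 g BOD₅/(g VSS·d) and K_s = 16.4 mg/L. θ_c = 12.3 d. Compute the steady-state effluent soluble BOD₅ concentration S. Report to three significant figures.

For a completely mixed reactor with recycle the Lawrence–McCarty relation gives S = K_s·(1 + k_d·θ_c) / [θ_c·(Y·k − k_d) − 1] = 16.4 × (1 + 0.0962 × 12.3) / [12.3 × (0.716 × 7.55 − 0.0962) − 1] = 35.81 / 64.31 = 0.5568 mg/L.

S ≈ 0.557 mg/L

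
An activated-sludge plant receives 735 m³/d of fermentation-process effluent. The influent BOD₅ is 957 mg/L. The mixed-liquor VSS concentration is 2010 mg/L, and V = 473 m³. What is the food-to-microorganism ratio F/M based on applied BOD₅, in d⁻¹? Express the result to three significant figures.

F/M ≈ 0.740 d⁻¹

F/M = Q·S₀ / (V·X) = 735 × 957 / (473.0 × 2010) = 0.7398 g BOD₅·(g VSS·d)⁻¹.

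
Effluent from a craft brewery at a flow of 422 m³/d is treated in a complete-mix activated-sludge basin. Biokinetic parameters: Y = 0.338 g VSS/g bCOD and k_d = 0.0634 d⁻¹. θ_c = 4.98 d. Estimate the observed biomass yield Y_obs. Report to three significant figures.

Correct the yield for decay: Y_obs = Y/(1 + k_d θ_c) = 0.338 / (1 + 0.0634 × 4.98) = 0.338 / 1.316 = 0.2569.

Y_obs ≈ 0.257 g VSS/g bCOD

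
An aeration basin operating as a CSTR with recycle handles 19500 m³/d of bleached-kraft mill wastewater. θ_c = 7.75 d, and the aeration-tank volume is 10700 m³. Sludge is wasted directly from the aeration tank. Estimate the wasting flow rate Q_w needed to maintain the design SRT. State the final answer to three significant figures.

With mixed-liquor wasting, θ_c = V/Q_w, so Q_w = V/θ_c = 10700/7.75 = 1381 m³/d.

Q_w ≈ 1380 m³/d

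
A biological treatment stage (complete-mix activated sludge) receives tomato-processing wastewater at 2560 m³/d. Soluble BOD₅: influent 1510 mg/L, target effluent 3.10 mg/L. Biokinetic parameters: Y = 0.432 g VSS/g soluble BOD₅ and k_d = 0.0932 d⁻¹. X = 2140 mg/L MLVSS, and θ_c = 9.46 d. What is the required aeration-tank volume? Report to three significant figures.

From the SRT design equation V = Y Q (S₀−S) θ_c / [X (1 + k_d θ_c)] = 0.432 × 2560 × (1510 − 3.10) × 9.46 / [2140 × (1 + 0.0932 × 9.46)] = 1.58×10^7 / 4027 = 3915 m³.

V ≈ 3920 m³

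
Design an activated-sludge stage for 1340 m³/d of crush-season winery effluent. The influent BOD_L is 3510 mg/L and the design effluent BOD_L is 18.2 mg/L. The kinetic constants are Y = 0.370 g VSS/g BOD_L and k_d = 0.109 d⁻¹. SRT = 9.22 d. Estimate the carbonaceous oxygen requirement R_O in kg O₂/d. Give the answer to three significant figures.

Observed yield with endogenous decay: Y_obs = Y / (1 + k_d·θ_c) = 0.370 / (1 + 0.109 × 9.22) = 0.370 / 2.005 = 0.1845 g VSS/g BOD_L.
Mass of BOD_L removed per day: Q(S₀ − S) = 1340 × 3492 g/m³ = 4679 kg/d.
Net sludge production P_X = 0.1845 × 4679 = 863.5 kg VSS/d.
R_O = Q·(S₀ − S) − 1.42·P_X = 4679 − 1.42 × 863.5 = 3453 kg O₂/d.

R_O ≈ 3450 kg O₂/d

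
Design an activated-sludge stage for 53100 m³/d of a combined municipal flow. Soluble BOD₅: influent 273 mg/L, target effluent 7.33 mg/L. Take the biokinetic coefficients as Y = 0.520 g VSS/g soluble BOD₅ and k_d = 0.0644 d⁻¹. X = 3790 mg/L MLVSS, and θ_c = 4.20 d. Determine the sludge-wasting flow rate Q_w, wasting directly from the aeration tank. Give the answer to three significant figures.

Q_w ≈ 1520 m³/d

Rearranging the biomass balance for a CMAS with decay, V = Y·Q·ΔS·θ_c / [X·(1+k_d θ_c)] = 0.520 × 53100 × (273 − 7.33) × 4.20 / [3790 × (1 + 0.0644 × 4.20)] = 3.08×10^7 / 4815 = 6399 m³.
With mixed-liquor wasting, θ_c = V/Q_w, so Q_w = V/θ_c = 6399/4.20 = 1523 m³/d.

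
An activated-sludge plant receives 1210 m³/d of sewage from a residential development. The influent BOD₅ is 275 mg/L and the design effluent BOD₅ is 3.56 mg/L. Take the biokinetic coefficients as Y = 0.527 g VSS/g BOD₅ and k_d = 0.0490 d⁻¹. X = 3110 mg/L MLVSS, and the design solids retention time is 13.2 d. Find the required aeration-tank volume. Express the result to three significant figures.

V ≈ 446 m³

Rearranging the biomass balance for a CMAS with decay, V = Y·Q·ΔS·θ_c / [X·(1+k_d θ_c)] = 0.527 × 1210 × (275 − 3.56) × 13.2 / [3110 × (1 + 0.0490 × 13.2)] = 2.28×10^6 / 5122 = 446.1 m³.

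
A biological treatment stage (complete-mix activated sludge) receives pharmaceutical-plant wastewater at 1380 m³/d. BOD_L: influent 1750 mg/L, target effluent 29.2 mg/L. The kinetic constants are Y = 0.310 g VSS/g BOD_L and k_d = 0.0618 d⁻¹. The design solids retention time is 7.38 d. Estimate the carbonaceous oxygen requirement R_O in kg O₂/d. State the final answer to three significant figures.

Observed yield with endogenous decay: Y_obs = Y / (1 + k_d·θ_c) = 0.310 / (1 + 0.0618 × 7.38) = 0.310 / 1.456 = 0.2129 g VSS/g BOD_L.
Q·(S₀ − S) = 1380 × (1750 − 29.2) × 10⁻³ = 2375 kg/d removed.
P_X = Y_obs·Q·(S₀ − S) = 0.2129 × 2375 = 505.6 kg VSS/d.
R_O = Q·(S₀ − S) − 1.42·P_X = 2375 − 1.42 × 505.6 = 1657 kg O₂/d.

R_O ≈ 1660 kg O₂/d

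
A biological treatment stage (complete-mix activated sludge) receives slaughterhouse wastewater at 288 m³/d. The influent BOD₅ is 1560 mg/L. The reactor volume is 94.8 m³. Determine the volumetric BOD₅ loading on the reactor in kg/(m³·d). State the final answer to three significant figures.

Volumetric loading L_v = Q·S₀ / V = 288 × 1560 g/m³ / 94.80 m³ = 4739 g/(m³·d) = 4.739 kg BOD₅/(m³·d).

L_v ≈ 4.74 kg BOD₅/(m³·d)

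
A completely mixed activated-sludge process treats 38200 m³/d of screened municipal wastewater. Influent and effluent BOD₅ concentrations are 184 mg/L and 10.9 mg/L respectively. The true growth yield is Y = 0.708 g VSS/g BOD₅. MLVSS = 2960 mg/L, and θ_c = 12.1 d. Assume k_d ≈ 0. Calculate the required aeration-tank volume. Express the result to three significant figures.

V ≈ 19100 m³

Biomass mass balance (decay neglected): V·X = Y·Q·(S₀ − S)·θ_c, so V = 0.708 × 38200 × (184 − 10.9) × 12.1 / 2960 = 19138 m³.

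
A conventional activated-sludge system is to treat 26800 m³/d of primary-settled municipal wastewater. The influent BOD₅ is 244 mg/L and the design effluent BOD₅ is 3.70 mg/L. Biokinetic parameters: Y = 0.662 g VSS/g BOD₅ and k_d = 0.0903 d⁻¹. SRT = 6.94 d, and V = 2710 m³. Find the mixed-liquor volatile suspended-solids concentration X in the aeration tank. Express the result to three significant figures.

X = Y·Q·ΔS·θ_c / [V·(1 + k_d θ_c)] = 0.662 × 26800 × (244 − 3.70) × 6.94 / [2710 × (1 + 0.0903 × 6.94)] = 6712 mg/L.

X ≈ 6710 mg/L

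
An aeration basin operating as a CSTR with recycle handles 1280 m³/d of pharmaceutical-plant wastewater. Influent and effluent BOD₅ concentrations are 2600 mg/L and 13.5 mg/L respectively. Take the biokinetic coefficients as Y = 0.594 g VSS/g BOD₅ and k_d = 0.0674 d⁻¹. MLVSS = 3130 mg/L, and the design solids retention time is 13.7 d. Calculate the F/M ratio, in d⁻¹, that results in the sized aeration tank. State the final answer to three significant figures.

F/M ≈ 0.238 d⁻¹

Steady-state biomass mass balance: V·X·(1 + k_d·θ_c) = Y·Q·(S₀ − S)·θ_c, so V = 0.594 × 1280 × (2600 − 13.5) × 13.7 / [3130 × (1 + 0.0674 × 13.7)] = 2.69×10^7 / 6020 = 4475 m³.
Food-to-microorganism ratio F/M = Q S₀ / (V X) = 1280 × 2600 / (4475 × 3130) = 0.2376 d⁻¹.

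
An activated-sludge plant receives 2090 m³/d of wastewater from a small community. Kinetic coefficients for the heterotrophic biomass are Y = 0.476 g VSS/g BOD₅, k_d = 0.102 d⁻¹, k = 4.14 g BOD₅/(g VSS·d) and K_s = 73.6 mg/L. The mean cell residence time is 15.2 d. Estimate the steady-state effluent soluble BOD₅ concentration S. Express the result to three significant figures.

Effluent substrate depends only on kinetics and SRT: S = K_s(1 + k_d θ_c) / [θ_c(Yk − k_d) − 1] = 73.6 × (1 + 0.102 × 15.2) / [15.2 × (0.476 × 4.14 − 0.102) − 1] = 187.7 / 27.40 = 6.850 mg/L.

S ≈ 6.85 mg/L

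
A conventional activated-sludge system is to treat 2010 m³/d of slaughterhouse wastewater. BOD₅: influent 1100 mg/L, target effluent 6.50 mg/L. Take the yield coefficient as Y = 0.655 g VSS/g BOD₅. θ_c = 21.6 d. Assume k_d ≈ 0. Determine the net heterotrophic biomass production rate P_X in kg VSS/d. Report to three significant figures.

With endogenous decay neglected, the observed yield equals the true yield: Y_obs = Y = 0.655 g VSS/g BOD₅.
ΔS = 1100 − 6.50 = 1094 mg/L, so the substrate removal rate is 2010 × 1094/1000 = 2198 kg BOD₅/d.
So the net sludge growth is P_X = 0.6550 × 2198 = 1440 kg VSS/d.

P_X ≈ 1440 kg VSS/d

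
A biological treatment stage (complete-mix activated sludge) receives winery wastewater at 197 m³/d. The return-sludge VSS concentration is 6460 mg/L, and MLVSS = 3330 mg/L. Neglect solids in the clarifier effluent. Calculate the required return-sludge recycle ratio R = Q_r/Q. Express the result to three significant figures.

R ≈ 1.06

Solids balance on the clarifier gives (1+R)X = R·X_r, so R = X/(X_r − X) = 3330 / (6460 − 3330) = 1.064.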